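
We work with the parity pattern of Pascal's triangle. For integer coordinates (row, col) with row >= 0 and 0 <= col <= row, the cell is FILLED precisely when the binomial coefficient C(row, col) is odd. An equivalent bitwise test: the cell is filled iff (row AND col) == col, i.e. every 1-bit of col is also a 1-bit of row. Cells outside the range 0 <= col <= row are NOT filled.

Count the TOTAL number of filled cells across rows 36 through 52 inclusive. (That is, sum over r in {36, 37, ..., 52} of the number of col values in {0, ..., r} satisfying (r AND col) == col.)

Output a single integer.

Answer: 188

Derivation:
r36=100100 pc2: +4 =4
r37=100101 pc3: +8 =12
r38=100110 pc3: +8 =20
r39=100111 pc4: +16 =36
r40=101000 pc2: +4 =40
r41=101001 pc3: +8 =48
r42=101010 pc3: +8 =56
r43=101011 pc4: +16 =72
r44=101100 pc3: +8 =80
r45=101101 pc4: +16 =96
r46=101110 pc4: +16 =112
r47=101111 pc5: +32 =144
r48=110000 pc2: +4 =148
r49=110001 pc3: +8 =156
r50=110010 pc3: +8 =164
r51=110011 pc4: +16 =180
r52=110100 pc3: +8 =188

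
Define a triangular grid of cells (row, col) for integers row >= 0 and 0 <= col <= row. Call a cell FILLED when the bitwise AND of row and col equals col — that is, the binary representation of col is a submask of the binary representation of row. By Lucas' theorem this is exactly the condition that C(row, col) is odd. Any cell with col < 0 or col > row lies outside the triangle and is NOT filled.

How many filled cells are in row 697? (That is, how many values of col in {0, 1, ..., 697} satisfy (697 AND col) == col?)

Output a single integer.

Answer: 64

Derivation:
697 in binary = 1010111001
popcount(697) = number of 1-bits in 1010111001 = 6
A col c satisfies (697 AND c) == c iff every set bit of c is also set in 697; each of the 6 set bits of 697 can independently be on or off in c.
count = 2^6 = 64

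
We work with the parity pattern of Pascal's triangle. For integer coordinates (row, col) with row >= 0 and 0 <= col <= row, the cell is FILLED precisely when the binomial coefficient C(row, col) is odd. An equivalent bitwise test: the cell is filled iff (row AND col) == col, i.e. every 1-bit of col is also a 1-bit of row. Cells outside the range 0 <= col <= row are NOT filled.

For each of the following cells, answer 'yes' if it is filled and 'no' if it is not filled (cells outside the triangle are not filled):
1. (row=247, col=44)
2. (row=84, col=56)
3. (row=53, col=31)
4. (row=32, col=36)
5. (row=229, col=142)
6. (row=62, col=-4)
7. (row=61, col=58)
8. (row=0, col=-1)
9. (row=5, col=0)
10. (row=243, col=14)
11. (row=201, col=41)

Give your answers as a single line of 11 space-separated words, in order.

(247,44): row=0b11110111, col=0b101100, row AND col = 0b100100 = 36; 36 != 44 -> empty
(84,56): row=0b1010100, col=0b111000, row AND col = 0b10000 = 16; 16 != 56 -> empty
(53,31): row=0b110101, col=0b11111, row AND col = 0b10101 = 21; 21 != 31 -> empty
(32,36): col outside [0, 32] -> not filled
(229,142): row=0b11100101, col=0b10001110, row AND col = 0b10000100 = 132; 132 != 142 -> empty
(62,-4): col outside [0, 62] -> not filled
(61,58): row=0b111101, col=0b111010, row AND col = 0b111000 = 56; 56 != 58 -> empty
(0,-1): col outside [0, 0] -> not filled
(5,0): row=0b101, col=0b0, row AND col = 0b0 = 0; 0 == 0 -> filled
(243,14): row=0b11110011, col=0b1110, row AND col = 0b10 = 2; 2 != 14 -> empty
(201,41): row=0b11001001, col=0b101001, row AND col = 0b1001 = 9; 9 != 41 -> empty

Answer: no no no no no no no no yes no no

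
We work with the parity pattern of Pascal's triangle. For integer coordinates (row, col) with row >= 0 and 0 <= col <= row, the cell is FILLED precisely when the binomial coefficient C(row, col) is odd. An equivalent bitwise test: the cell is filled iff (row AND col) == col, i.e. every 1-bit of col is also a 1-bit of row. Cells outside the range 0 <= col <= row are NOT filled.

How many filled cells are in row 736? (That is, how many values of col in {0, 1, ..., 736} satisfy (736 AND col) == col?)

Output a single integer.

736 in binary = 1011100000
popcount(736) = number of 1-bits in 1011100000 = 4
A col c satisfies (736 AND c) == c iff every set bit of c is also set in 736; each of the 4 set bits of 736 can independently be on or off in c.
count = 2^4 = 16

Answer: 16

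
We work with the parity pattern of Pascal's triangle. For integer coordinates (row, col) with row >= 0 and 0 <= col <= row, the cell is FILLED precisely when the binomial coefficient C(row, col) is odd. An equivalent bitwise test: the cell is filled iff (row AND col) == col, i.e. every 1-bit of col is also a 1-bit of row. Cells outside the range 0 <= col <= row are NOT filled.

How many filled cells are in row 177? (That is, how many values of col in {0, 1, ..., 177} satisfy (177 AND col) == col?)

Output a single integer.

Answer: 16

Derivation:
177 in binary = 10110001
popcount(177) = number of 1-bits in 10110001 = 4
A col c satisfies (177 AND c) == c iff every set bit of c is also set in 177; each of the 4 set bits of 177 can independently be on or off in c.
count = 2^4 = 16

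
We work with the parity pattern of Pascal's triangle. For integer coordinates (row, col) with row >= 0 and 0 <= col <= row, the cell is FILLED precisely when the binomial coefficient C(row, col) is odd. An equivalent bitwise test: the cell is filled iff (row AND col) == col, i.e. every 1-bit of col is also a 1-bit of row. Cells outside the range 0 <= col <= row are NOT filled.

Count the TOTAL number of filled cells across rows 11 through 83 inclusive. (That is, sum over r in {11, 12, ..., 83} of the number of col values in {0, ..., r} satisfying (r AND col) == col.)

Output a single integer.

r11=1011 pc3: +8 =8
r12=1100 pc2: +4 =12
r13=1101 pc3: +8 =20
r14=1110 pc3: +8 =28
r15=1111 pc4: +16 =44
r16=10000 pc1: +2 =46
r17=10001 pc2: +4 =50
r18=10010 pc2: +4 =54
r19=10011 pc3: +8 =62
r20=10100 pc2: +4 =66
r21=10101 pc3: +8 =74
r22=10110 pc3: +8 =82
r23=10111 pc4: +16 =98
r24=11000 pc2: +4 =102
r25=11001 pc3: +8 =110
r26=11010 pc3: +8 =118
r27=11011 pc4: +16 =134
r28=11100 pc3: +8 =142
r29=11101 pc4: +16 =158
r30=11110 pc4: +16 =174
r31=11111 pc5: +32 =206
r32=100000 pc1: +2 =208
r33=100001 pc2: +4 =212
r34=100010 pc2: +4 =216
r35=100011 pc3: +8 =224
r36=100100 pc2: +4 =228
r37=100101 pc3: +8 =236
r38=100110 pc3: +8 =244
r39=100111 pc4: +16 =260
r40=101000 pc2: +4 =264
r41=101001 pc3: +8 =272
r42=101010 pc3: +8 =280
r43=101011 pc4: +16 =296
r44=101100 pc3: +8 =304
r45=101101 pc4: +16 =320
r46=101110 pc4: +16 =336
r47=101111 pc5: +32 =368
r48=110000 pc2: +4 =372
r49=110001 pc3: +8 =380
r50=110010 pc3: +8 =388
r51=110011 pc4: +16 =404
r52=110100 pc3: +8 =412
r53=110101 pc4: +16 =428
r54=110110 pc4: +16 =444
r55=110111 pc5: +32 =476
r56=111000 pc3: +8 =484
r57=111001 pc4: +16 =500
r58=111010 pc4: +16 =516
r59=111011 pc5: +32 =548
r60=111100 pc4: +16 =564
r61=111101 pc5: +32 =596
r62=111110 pc5: +32 =628
r63=111111 pc6: +64 =692
r64=1000000 pc1: +2 =694
r65=1000001 pc2: +4 =698
r66=1000010 pc2: +4 =702
r67=1000011 pc3: +8 =710
r68=1000100 pc2: +4 =714
r69=1000101 pc3: +8 =722
r70=1000110 pc3: +8 =730
r71=1000111 pc4: +16 =746
r72=1001000 pc2: +4 =750
r73=1001001 pc3: +8 =758
r74=1001010 pc3: +8 =766
r75=1001011 pc4: +16 =782
r76=1001100 pc3: +8 =790
r77=1001101 pc4: +16 =806
r78=1001110 pc4: +16 =822
r79=1001111 pc5: +32 =854
r80=1010000 pc2: +4 =858
r81=1010001 pc3: +8 =866
r82=1010010 pc3: +8 =874
r83=1010011 pc4: +16 =890

Answer: 890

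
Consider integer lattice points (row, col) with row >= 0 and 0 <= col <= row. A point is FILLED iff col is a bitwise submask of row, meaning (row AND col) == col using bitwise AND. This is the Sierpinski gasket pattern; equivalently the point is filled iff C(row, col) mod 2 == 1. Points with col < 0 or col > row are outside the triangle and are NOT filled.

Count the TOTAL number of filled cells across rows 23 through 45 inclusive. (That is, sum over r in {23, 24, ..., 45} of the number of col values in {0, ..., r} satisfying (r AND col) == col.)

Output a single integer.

Answer: 238

Derivation:
r23=10111 pc4: +16 =16
r24=11000 pc2: +4 =20
r25=11001 pc3: +8 =28
r26=11010 pc3: +8 =36
r27=11011 pc4: +16 =52
r28=11100 pc3: +8 =60
r29=11101 pc4: +16 =76
r30=11110 pc4: +16 =92
r31=11111 pc5: +32 =124
r32=100000 pc1: +2 =126
r33=100001 pc2: +4 =130
r34=100010 pc2: +4 =134
r35=100011 pc3: +8 =142
r36=100100 pc2: +4 =146
r37=100101 pc3: +8 =154
r38=100110 pc3: +8 =162
r39=100111 pc4: +16 =178
r40=101000 pc2: +4 =182
r41=101001 pc3: +8 =190
r42=101010 pc3: +8 =198
r43=101011 pc4: +16 =214
r44=101100 pc3: +8 =222
r45=101101 pc4: +16 =238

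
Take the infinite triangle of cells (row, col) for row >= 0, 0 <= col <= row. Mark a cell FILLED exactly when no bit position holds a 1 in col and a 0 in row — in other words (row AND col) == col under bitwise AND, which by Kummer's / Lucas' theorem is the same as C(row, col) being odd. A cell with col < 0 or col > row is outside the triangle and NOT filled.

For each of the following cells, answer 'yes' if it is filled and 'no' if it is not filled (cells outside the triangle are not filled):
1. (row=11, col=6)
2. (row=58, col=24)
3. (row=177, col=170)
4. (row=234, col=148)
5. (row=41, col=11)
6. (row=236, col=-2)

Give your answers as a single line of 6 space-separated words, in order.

(11,6): row=0b1011, col=0b110, row AND col = 0b10 = 2; 2 != 6 -> empty
(58,24): row=0b111010, col=0b11000, row AND col = 0b11000 = 24; 24 == 24 -> filled
(177,170): row=0b10110001, col=0b10101010, row AND col = 0b10100000 = 160; 160 != 170 -> empty
(234,148): row=0b11101010, col=0b10010100, row AND col = 0b10000000 = 128; 128 != 148 -> empty
(41,11): row=0b101001, col=0b1011, row AND col = 0b1001 = 9; 9 != 11 -> empty
(236,-2): col outside [0, 236] -> not filled

Answer: no yes no no no no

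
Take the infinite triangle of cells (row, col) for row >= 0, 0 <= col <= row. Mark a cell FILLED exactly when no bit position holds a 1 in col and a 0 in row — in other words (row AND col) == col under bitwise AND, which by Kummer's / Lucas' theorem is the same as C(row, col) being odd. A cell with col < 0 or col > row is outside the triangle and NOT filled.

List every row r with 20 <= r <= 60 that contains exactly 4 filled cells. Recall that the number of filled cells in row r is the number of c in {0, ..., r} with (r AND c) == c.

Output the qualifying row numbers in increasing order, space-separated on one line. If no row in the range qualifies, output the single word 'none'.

Answer: 20 24 33 34 36 40 48

Derivation:
Row r has 2^popcount(r) filled cells, so we need popcount(r) = log2(4) = 2.
Scan r = 20..60 and keep those with exactly 2 one-bits:
r=20=10100 popcount=2 -> KEEP
r=21=10101 popcount=3 -> skip
r=22=10110 popcount=3 -> skip
r=23=10111 popcount=4 -> skip
r=24=11000 popcount=2 -> KEEP
r=25=11001 popcount=3 -> skip
r=26=11010 popcount=3 -> skip
r=27=11011 popcount=4 -> skip
r=28=11100 popcount=3 -> skip
r=29=11101 popcount=4 -> skip
r=30=11110 popcount=4 -> skip
r=31=11111 popcount=5 -> skip
r=32=100000 popcount=1 -> skip
r=33=100001 popcount=2 -> KEEP
r=34=100010 popcount=2 -> KEEP
r=35=100011 popcount=3 -> skip
r=36=100100 popcount=2 -> KEEP
r=37=100101 popcount=3 -> skip
r=38=100110 popcount=3 -> skip
r=39=100111 popcount=4 -> skip
r=40=101000 popcount=2 -> KEEP
r=41=101001 popcount=3 -> skip
r=42=101010 popcount=3 -> skip
r=43=101011 popcount=4 -> skip
r=44=101100 popcount=3 -> skip
r=45=101101 popcount=4 -> skip
r=46=101110 popcount=4 -> skip
r=47=101111 popcount=5 -> skip
r=48=110000 popcount=2 -> KEEP
r=49=110001 popcount=3 -> skip
r=50=110010 popcount=3 -> skip
r=51=110011 popcount=4 -> skip
r=52=110100 popcount=3 -> skip
r=53=110101 popcount=4 -> skip
r=54=110110 popcount=4 -> skip
r=55=110111 popcount=5 -> skip
r=56=111000 popcount=3 -> skip
r=57=111001 popcount=4 -> skip
r=58=111010 popcount=4 -> skip
r=59=111011 popcount=5 -> skip
r=60=111100 popcount=4 -> skip
Kept rows: 20 24 33 34 36 40 48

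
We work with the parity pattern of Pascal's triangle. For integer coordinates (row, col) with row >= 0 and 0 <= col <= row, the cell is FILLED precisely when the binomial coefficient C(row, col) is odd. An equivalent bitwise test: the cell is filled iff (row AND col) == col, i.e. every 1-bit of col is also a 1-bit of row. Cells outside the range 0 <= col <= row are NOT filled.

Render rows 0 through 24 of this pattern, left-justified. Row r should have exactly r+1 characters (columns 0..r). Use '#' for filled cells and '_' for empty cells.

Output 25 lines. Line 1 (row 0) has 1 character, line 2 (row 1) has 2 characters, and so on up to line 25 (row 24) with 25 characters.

Answer: #
##
#_#
####
#___#
##__##
#_#_#_#
########
#_______#
##______##
#_#_____#_#
####____####
#___#___#___#
##__##__##__##
#_#_#_#_#_#_#_#
################
#_______________#
##______________##
#_#_____________#_#
####____________####
#___#___________#___#
##__##__________##__##
#_#_#_#_________#_#_#_#
########________########
#_______#_______#_______#

Derivation:
r0=0: #
r1=1: ##
r2=10: #_#
r3=11: ####
r4=100: #___#
r5=101: ##__##
r6=110: #_#_#_#
r7=111: ########
r8=1000: #_______#
r9=1001: ##______##
r10=1010: #_#_____#_#
r11=1011: ####____####
r12=1100: #___#___#___#
r13=1101: ##__##__##__##
r14=1110: #_#_#_#_#_#_#_#
r15=1111: ################
r16=10000: #_______________#
r17=10001: ##______________##
r18=10010: #_#_____________#_#
r19=10011: ####____________####
r20=10100: #___#___________#___#
r21=10101: ##__##__________##__##
r22=10110: #_#_#_#_________#_#_#_#
r23=10111: ########________########
r24=11000: #_______#_______#_______#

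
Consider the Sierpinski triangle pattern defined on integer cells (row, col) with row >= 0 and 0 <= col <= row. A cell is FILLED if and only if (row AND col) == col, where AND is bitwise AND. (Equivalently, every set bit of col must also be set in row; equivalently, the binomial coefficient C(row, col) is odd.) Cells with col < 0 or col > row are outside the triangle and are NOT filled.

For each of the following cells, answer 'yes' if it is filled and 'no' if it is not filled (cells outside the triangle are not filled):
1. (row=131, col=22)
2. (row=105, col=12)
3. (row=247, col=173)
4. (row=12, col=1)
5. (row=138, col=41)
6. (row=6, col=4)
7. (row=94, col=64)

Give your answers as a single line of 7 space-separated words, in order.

(131,22): row=0b10000011, col=0b10110, row AND col = 0b10 = 2; 2 != 22 -> empty
(105,12): row=0b1101001, col=0b1100, row AND col = 0b1000 = 8; 8 != 12 -> empty
(247,173): row=0b11110111, col=0b10101101, row AND col = 0b10100101 = 165; 165 != 173 -> empty
(12,1): row=0b1100, col=0b1, row AND col = 0b0 = 0; 0 != 1 -> empty
(138,41): row=0b10001010, col=0b101001, row AND col = 0b1000 = 8; 8 != 41 -> empty
(6,4): row=0b110, col=0b100, row AND col = 0b100 = 4; 4 == 4 -> filled
(94,64): row=0b1011110, col=0b1000000, row AND col = 0b1000000 = 64; 64 == 64 -> filled

Answer: no no no no no yes yes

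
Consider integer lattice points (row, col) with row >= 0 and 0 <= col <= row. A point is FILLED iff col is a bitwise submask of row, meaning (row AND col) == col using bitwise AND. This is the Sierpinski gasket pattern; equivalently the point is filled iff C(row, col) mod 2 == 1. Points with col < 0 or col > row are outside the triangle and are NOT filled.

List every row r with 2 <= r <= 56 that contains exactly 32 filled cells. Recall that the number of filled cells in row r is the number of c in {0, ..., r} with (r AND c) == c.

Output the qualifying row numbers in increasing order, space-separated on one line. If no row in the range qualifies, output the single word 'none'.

Answer: 31 47 55

Derivation:
Row r has 2^popcount(r) filled cells, so we need popcount(r) = log2(32) = 5.
Scan r = 2..56 and keep those with exactly 5 one-bits:
r=2=10 popcount=1 -> skip
r=3=11 popcount=2 -> skip
r=4=100 popcount=1 -> skip
r=5=101 popcount=2 -> skip
r=6=110 popcount=2 -> skip
r=7=111 popcount=3 -> skip
r=8=1000 popcount=1 -> skip
r=9=1001 popcount=2 -> skip
r=10=1010 popcount=2 -> skip
r=11=1011 popcount=3 -> skip
r=12=1100 popcount=2 -> skip
r=13=1101 popcount=3 -> skip
r=14=1110 popcount=3 -> skip
r=15=1111 popcount=4 -> skip
r=16=10000 popcount=1 -> skip
r=17=10001 popcount=2 -> skip
r=18=10010 popcount=2 -> skip
r=19=10011 popcount=3 -> skip
r=20=10100 popcount=2 -> skip
r=21=10101 popcount=3 -> skip
r=22=10110 popcount=3 -> skip
r=23=10111 popcount=4 -> skip
r=24=11000 popcount=2 -> skip
r=25=11001 popcount=3 -> skip
r=26=11010 popcount=3 -> skip
r=27=11011 popcount=4 -> skip
r=28=11100 popcount=3 -> skip
r=29=11101 popcount=4 -> skip
r=30=11110 popcount=4 -> skip
r=31=11111 popcount=5 -> KEEP
r=32=100000 popcount=1 -> skip
r=33=100001 popcount=2 -> skip
r=34=100010 popcount=2 -> skip
r=35=100011 popcount=3 -> skip
r=36=100100 popcount=2 -> skip
r=37=100101 popcount=3 -> skip
r=38=100110 popcount=3 -> skip
r=39=100111 popcount=4 -> skip
r=40=101000 popcount=2 -> skip
r=41=101001 popcount=3 -> skip
r=42=101010 popcount=3 -> skip
r=43=101011 popcount=4 -> skip
r=44=101100 popcount=3 -> skip
r=45=101101 popcount=4 -> skip
r=46=101110 popcount=4 -> skip
r=47=101111 popcount=5 -> KEEP
r=48=110000 popcount=2 -> skip
r=49=110001 popcount=3 -> skip
r=50=110010 popcount=3 -> skip
r=51=110011 popcount=4 -> skip
r=52=110100 popcount=3 -> skip
r=53=110101 popcount=4 -> skip
r=54=110110 popcount=4 -> skip
r=55=110111 popcount=5 -> KEEP
r=56=111000 popcount=3 -> skip
Kept rows: 31 47 55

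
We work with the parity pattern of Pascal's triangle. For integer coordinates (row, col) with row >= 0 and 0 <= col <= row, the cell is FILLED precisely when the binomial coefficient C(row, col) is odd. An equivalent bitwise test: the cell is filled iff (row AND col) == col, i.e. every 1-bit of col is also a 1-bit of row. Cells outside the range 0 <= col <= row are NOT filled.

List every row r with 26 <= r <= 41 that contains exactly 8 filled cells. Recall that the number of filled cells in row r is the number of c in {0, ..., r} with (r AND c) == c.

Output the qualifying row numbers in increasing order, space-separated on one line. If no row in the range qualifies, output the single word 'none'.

Answer: 26 28 35 37 38 41

Derivation:
Row r has 2^popcount(r) filled cells, so we need popcount(r) = log2(8) = 3.
Scan r = 26..41 and keep those with exactly 3 one-bits:
r=26=11010 popcount=3 -> KEEP
r=27=11011 popcount=4 -> skip
r=28=11100 popcount=3 -> KEEP
r=29=11101 popcount=4 -> skip
r=30=11110 popcount=4 -> skip
r=31=11111 popcount=5 -> skip
r=32=100000 popcount=1 -> skip
r=33=100001 popcount=2 -> skip
r=34=100010 popcount=2 -> skip
r=35=100011 popcount=3 -> KEEP
r=36=100100 popcount=2 -> skip
r=37=100101 popcount=3 -> KEEP
r=38=100110 popcount=3 -> KEEP
r=39=100111 popcount=4 -> skip
r=40=101000 popcount=2 -> skip
r=41=101001 popcount=3 -> KEEP
Kept rows: 26 28 35 37 38 41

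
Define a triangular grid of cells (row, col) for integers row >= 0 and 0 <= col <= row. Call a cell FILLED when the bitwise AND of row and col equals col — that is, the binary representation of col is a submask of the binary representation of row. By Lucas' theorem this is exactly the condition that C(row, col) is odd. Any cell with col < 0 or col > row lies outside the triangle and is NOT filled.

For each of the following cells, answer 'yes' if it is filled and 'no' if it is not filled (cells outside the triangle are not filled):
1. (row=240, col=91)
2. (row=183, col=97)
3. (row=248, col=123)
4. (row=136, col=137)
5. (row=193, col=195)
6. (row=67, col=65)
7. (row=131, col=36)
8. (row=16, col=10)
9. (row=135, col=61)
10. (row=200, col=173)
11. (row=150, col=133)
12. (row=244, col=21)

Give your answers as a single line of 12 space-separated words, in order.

(240,91): row=0b11110000, col=0b1011011, row AND col = 0b1010000 = 80; 80 != 91 -> empty
(183,97): row=0b10110111, col=0b1100001, row AND col = 0b100001 = 33; 33 != 97 -> empty
(248,123): row=0b11111000, col=0b1111011, row AND col = 0b1111000 = 120; 120 != 123 -> empty
(136,137): col outside [0, 136] -> not filled
(193,195): col outside [0, 193] -> not filled
(67,65): row=0b1000011, col=0b1000001, row AND col = 0b1000001 = 65; 65 == 65 -> filled
(131,36): row=0b10000011, col=0b100100, row AND col = 0b0 = 0; 0 != 36 -> empty
(16,10): row=0b10000, col=0b1010, row AND col = 0b0 = 0; 0 != 10 -> empty
(135,61): row=0b10000111, col=0b111101, row AND col = 0b101 = 5; 5 != 61 -> empty
(200,173): row=0b11001000, col=0b10101101, row AND col = 0b10001000 = 136; 136 != 173 -> empty
(150,133): row=0b10010110, col=0b10000101, row AND col = 0b10000100 = 132; 132 != 133 -> empty
(244,21): row=0b11110100, col=0b10101, row AND col = 0b10100 = 20; 20 != 21 -> empty

Answer: no no no no no yes no no no no no no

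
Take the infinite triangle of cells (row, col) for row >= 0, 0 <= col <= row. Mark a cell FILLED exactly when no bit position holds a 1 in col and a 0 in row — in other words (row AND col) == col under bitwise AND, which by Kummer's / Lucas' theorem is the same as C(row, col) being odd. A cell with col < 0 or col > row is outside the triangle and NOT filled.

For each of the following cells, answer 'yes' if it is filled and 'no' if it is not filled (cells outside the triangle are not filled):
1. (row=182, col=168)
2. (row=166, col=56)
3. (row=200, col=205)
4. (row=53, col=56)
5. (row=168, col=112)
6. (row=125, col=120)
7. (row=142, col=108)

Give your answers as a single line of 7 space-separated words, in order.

Answer: no no no no no yes no

Derivation:
(182,168): row=0b10110110, col=0b10101000, row AND col = 0b10100000 = 160; 160 != 168 -> empty
(166,56): row=0b10100110, col=0b111000, row AND col = 0b100000 = 32; 32 != 56 -> empty
(200,205): col outside [0, 200] -> not filled
(53,56): col outside [0, 53] -> not filled
(168,112): row=0b10101000, col=0b1110000, row AND col = 0b100000 = 32; 32 != 112 -> empty
(125,120): row=0b1111101, col=0b1111000, row AND col = 0b1111000 = 120; 120 == 120 -> filled
(142,108): row=0b10001110, col=0b1101100, row AND col = 0b1100 = 12; 12 != 108 -> empty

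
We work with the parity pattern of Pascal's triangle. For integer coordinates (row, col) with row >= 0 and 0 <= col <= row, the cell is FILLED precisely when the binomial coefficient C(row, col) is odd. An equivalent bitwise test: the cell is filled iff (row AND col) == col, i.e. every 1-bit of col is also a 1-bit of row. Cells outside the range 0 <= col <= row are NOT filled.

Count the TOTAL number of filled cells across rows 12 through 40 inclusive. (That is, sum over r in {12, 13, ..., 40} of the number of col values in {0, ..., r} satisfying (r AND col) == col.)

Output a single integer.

r12=1100 pc2: +4 =4
r13=1101 pc3: +8 =12
r14=1110 pc3: +8 =20
r15=1111 pc4: +16 =36
r16=10000 pc1: +2 =38
r17=10001 pc2: +4 =42
r18=10010 pc2: +4 =46
r19=10011 pc3: +8 =54
r20=10100 pc2: +4 =58
r21=10101 pc3: +8 =66
r22=10110 pc3: +8 =74
r23=10111 pc4: +16 =90
r24=11000 pc2: +4 =94
r25=11001 pc3: +8 =102
r26=11010 pc3: +8 =110
r27=11011 pc4: +16 =126
r28=11100 pc3: +8 =134
r29=11101 pc4: +16 =150
r30=11110 pc4: +16 =166
r31=11111 pc5: +32 =198
r32=100000 pc1: +2 =200
r33=100001 pc2: +4 =204
r34=100010 pc2: +4 =208
r35=100011 pc3: +8 =216
r36=100100 pc2: +4 =220
r37=100101 pc3: +8 =228
r38=100110 pc3: +8 =236
r39=100111 pc4: +16 =252
r40=101000 pc2: +4 =256

Answer: 256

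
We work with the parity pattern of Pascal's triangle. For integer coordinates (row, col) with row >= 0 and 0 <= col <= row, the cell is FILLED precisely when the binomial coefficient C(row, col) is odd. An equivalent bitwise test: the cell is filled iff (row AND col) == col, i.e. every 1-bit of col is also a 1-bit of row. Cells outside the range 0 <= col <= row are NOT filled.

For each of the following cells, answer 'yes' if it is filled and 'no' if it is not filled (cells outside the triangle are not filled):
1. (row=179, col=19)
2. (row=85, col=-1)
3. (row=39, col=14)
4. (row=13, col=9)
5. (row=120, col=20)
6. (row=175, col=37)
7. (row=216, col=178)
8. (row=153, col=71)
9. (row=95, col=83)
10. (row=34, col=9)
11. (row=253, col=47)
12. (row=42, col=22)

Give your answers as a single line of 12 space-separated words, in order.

Answer: yes no no yes no yes no no yes no no no

Derivation:
(179,19): row=0b10110011, col=0b10011, row AND col = 0b10011 = 19; 19 == 19 -> filled
(85,-1): col outside [0, 85] -> not filled
(39,14): row=0b100111, col=0b1110, row AND col = 0b110 = 6; 6 != 14 -> empty
(13,9): row=0b1101, col=0b1001, row AND col = 0b1001 = 9; 9 == 9 -> filled
(120,20): row=0b1111000, col=0b10100, row AND col = 0b10000 = 16; 16 != 20 -> empty
(175,37): row=0b10101111, col=0b100101, row AND col = 0b100101 = 37; 37 == 37 -> filled
(216,178): row=0b11011000, col=0b10110010, row AND col = 0b10010000 = 144; 144 != 178 -> empty
(153,71): row=0b10011001, col=0b1000111, row AND col = 0b1 = 1; 1 != 71 -> empty
(95,83): row=0b1011111, col=0b1010011, row AND col = 0b1010011 = 83; 83 == 83 -> filled
(34,9): row=0b100010, col=0b1001, row AND col = 0b0 = 0; 0 != 9 -> empty
(253,47): row=0b11111101, col=0b101111, row AND col = 0b101101 = 45; 45 != 47 -> empty
(42,22): row=0b101010, col=0b10110, row AND col = 0b10 = 2; 2 != 22 -> empty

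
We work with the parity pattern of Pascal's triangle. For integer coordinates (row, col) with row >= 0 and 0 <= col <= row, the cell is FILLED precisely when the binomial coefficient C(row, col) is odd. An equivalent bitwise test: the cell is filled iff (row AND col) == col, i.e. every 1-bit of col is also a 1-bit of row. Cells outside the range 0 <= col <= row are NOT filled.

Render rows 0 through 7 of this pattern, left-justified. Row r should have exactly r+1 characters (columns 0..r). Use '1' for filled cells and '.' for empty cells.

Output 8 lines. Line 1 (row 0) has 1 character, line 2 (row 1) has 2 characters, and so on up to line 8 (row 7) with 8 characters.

Answer: 1
11
1.1
1111
1...1
11..11
1.1.1.1
11111111

Derivation:
r0=0: 1
r1=1: 11
r2=10: 1.1
r3=11: 1111
r4=100: 1...1
r5=101: 11..11
r6=110: 1.1.1.1
r7=111: 11111111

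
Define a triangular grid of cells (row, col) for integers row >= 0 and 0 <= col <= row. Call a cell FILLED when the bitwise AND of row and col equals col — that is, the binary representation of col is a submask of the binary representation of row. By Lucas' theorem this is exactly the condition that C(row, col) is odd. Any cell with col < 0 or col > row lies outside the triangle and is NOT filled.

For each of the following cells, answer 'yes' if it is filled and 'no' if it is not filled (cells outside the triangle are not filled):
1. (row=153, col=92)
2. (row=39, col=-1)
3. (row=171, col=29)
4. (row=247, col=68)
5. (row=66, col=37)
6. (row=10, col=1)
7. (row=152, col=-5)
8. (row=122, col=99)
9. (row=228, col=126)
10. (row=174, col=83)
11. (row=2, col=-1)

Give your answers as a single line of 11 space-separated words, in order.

(153,92): row=0b10011001, col=0b1011100, row AND col = 0b11000 = 24; 24 != 92 -> empty
(39,-1): col outside [0, 39] -> not filled
(171,29): row=0b10101011, col=0b11101, row AND col = 0b1001 = 9; 9 != 29 -> empty
(247,68): row=0b11110111, col=0b1000100, row AND col = 0b1000100 = 68; 68 == 68 -> filled
(66,37): row=0b1000010, col=0b100101, row AND col = 0b0 = 0; 0 != 37 -> empty
(10,1): row=0b1010, col=0b1, row AND col = 0b0 = 0; 0 != 1 -> empty
(152,-5): col outside [0, 152] -> not filled
(122,99): row=0b1111010, col=0b1100011, row AND col = 0b1100010 = 98; 98 != 99 -> empty
(228,126): row=0b11100100, col=0b1111110, row AND col = 0b1100100 = 100; 100 != 126 -> empty
(174,83): row=0b10101110, col=0b1010011, row AND col = 0b10 = 2; 2 != 83 -> empty
(2,-1): col outside [0, 2] -> not filled

Answer: no no no yes no no no no no no no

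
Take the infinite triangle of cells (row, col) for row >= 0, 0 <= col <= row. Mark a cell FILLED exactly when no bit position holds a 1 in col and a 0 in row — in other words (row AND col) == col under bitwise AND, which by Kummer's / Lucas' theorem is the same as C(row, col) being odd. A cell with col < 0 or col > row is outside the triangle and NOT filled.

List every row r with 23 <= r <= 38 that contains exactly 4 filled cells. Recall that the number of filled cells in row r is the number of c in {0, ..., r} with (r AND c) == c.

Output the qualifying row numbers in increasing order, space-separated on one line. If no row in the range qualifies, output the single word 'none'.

Row r has 2^popcount(r) filled cells, so we need popcount(r) = log2(4) = 2.
Scan r = 23..38 and keep those with exactly 2 one-bits:
r=23=10111 popcount=4 -> skip
r=24=11000 popcount=2 -> KEEP
r=25=11001 popcount=3 -> skip
r=26=11010 popcount=3 -> skip
r=27=11011 popcount=4 -> skip
r=28=11100 popcount=3 -> skip
r=29=11101 popcount=4 -> skip
r=30=11110 popcount=4 -> skip
r=31=11111 popcount=5 -> skip
r=32=100000 popcount=1 -> skip
r=33=100001 popcount=2 -> KEEP
r=34=100010 popcount=2 -> KEEP
r=35=100011 popcount=3 -> skip
r=36=100100 popcount=2 -> KEEP
r=37=100101 popcount=3 -> skip
r=38=100110 popcount=3 -> skip
Kept rows: 24 33 34 36

Answer: 24 33 34 36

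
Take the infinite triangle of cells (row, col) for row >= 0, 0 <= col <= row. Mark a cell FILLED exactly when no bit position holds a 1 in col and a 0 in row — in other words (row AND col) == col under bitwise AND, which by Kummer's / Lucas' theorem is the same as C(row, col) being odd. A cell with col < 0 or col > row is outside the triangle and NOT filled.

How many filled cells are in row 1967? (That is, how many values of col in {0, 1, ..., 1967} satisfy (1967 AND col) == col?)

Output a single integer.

Answer: 512

Derivation:
1967 in binary = 11110101111
popcount(1967) = number of 1-bits in 11110101111 = 9
A col c satisfies (1967 AND c) == c iff every set bit of c is also set in 1967; each of the 9 set bits of 1967 can independently be on or off in c.
count = 2^9 = 512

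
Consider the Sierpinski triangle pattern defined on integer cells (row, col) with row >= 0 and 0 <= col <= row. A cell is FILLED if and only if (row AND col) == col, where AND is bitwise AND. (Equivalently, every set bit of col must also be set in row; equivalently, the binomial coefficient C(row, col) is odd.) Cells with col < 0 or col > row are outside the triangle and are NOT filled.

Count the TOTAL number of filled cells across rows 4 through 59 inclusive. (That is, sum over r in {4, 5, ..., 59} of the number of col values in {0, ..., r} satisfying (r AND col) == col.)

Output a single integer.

r4=100 pc1: +2 =2
r5=101 pc2: +4 =6
r6=110 pc2: +4 =10
r7=111 pc3: +8 =18
r8=1000 pc1: +2 =20
r9=1001 pc2: +4 =24
r10=1010 pc2: +4 =28
r11=1011 pc3: +8 =36
r12=1100 pc2: +4 =40
r13=1101 pc3: +8 =48
r14=1110 pc3: +8 =56
r15=1111 pc4: +16 =72
r16=10000 pc1: +2 =74
r17=10001 pc2: +4 =78
r18=10010 pc2: +4 =82
r19=10011 pc3: +8 =90
r20=10100 pc2: +4 =94
r21=10101 pc3: +8 =102
r22=10110 pc3: +8 =110
r23=10111 pc4: +16 =126
r24=11000 pc2: +4 =130
r25=11001 pc3: +8 =138
r26=11010 pc3: +8 =146
r27=11011 pc4: +16 =162
r28=11100 pc3: +8 =170
r29=11101 pc4: +16 =186
r30=11110 pc4: +16 =202
r31=11111 pc5: +32 =234
r32=100000 pc1: +2 =236
r33=100001 pc2: +4 =240
r34=100010 pc2: +4 =244
r35=100011 pc3: +8 =252
r36=100100 pc2: +4 =256
r37=100101 pc3: +8 =264
r38=100110 pc3: +8 =272
r39=100111 pc4: +16 =288
r40=101000 pc2: +4 =292
r41=101001 pc3: +8 =300
r42=101010 pc3: +8 =308
r43=101011 pc4: +16 =324
r44=101100 pc3: +8 =332
r45=101101 pc4: +16 =348
r46=101110 pc4: +16 =364
r47=101111 pc5: +32 =396
r48=110000 pc2: +4 =400
r49=110001 pc3: +8 =408
r50=110010 pc3: +8 =416
r51=110011 pc4: +16 =432
r52=110100 pc3: +8 =440
r53=110101 pc4: +16 =456
r54=110110 pc4: +16 =472
r55=110111 pc5: +32 =504
r56=111000 pc3: +8 =512
r57=111001 pc4: +16 =528
r58=111010 pc4: +16 =544
r59=111011 pc5: +32 =576

Answer: 576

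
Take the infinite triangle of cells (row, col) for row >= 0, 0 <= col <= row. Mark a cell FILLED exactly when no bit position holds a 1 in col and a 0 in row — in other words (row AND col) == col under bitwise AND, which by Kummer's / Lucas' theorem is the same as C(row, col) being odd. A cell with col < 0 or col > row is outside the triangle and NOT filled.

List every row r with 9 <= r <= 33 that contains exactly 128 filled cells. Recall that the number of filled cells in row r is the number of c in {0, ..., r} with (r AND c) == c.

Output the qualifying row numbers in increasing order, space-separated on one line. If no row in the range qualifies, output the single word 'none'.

Row r has 2^popcount(r) filled cells, so we need popcount(r) = log2(128) = 7.
Scan r = 9..33 and keep those with exactly 7 one-bits:
r=9=1001 popcount=2 -> skip
r=10=1010 popcount=2 -> skip
r=11=1011 popcount=3 -> skip
r=12=1100 popcount=2 -> skip
r=13=1101 popcount=3 -> skip
r=14=1110 popcount=3 -> skip
r=15=1111 popcount=4 -> skip
r=16=10000 popcount=1 -> skip
r=17=10001 popcount=2 -> skip
r=18=10010 popcount=2 -> skip
r=19=10011 popcount=3 -> skip
r=20=10100 popcount=2 -> skip
r=21=10101 popcount=3 -> skip
r=22=10110 popcount=3 -> skip
r=23=10111 popcount=4 -> skip
r=24=11000 popcount=2 -> skip
r=25=11001 popcount=3 -> skip
r=26=11010 popcount=3 -> skip
r=27=11011 popcount=4 -> skip
r=28=11100 popcount=3 -> skip
r=29=11101 popcount=4 -> skip
r=30=11110 popcount=4 -> skip
r=31=11111 popcount=5 -> skip
r=32=100000 popcount=1 -> skip
r=33=100001 popcount=2 -> skip
Kept rows: none

Answer: none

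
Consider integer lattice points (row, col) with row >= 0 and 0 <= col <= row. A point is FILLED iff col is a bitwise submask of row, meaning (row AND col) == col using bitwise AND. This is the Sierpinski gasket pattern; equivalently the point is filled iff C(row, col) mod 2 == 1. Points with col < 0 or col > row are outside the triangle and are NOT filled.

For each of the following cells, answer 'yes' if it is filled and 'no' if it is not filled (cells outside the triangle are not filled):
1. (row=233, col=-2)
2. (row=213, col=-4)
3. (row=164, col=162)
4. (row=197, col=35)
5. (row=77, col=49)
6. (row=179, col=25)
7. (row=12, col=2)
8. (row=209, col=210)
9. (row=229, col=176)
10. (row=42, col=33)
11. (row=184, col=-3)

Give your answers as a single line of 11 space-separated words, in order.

(233,-2): col outside [0, 233] -> not filled
(213,-4): col outside [0, 213] -> not filled
(164,162): row=0b10100100, col=0b10100010, row AND col = 0b10100000 = 160; 160 != 162 -> empty
(197,35): row=0b11000101, col=0b100011, row AND col = 0b1 = 1; 1 != 35 -> empty
(77,49): row=0b1001101, col=0b110001, row AND col = 0b1 = 1; 1 != 49 -> empty
(179,25): row=0b10110011, col=0b11001, row AND col = 0b10001 = 17; 17 != 25 -> empty
(12,2): row=0b1100, col=0b10, row AND col = 0b0 = 0; 0 != 2 -> empty
(209,210): col outside [0, 209] -> not filled
(229,176): row=0b11100101, col=0b10110000, row AND col = 0b10100000 = 160; 160 != 176 -> empty
(42,33): row=0b101010, col=0b100001, row AND col = 0b100000 = 32; 32 != 33 -> empty
(184,-3): col outside [0, 184] -> not filled

Answer: no no no no no no no no no no no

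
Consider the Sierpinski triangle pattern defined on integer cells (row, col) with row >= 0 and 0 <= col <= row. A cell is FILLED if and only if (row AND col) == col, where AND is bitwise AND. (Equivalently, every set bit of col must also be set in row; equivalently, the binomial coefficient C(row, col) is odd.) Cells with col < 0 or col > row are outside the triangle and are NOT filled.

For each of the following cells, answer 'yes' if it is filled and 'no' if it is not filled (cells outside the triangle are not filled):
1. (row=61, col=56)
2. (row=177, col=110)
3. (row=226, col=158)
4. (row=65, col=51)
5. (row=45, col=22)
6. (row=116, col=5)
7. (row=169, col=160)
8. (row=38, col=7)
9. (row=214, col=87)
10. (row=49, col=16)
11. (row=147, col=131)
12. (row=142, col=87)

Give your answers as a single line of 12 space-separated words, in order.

Answer: yes no no no no no yes no no yes yes no

Derivation:
(61,56): row=0b111101, col=0b111000, row AND col = 0b111000 = 56; 56 == 56 -> filled
(177,110): row=0b10110001, col=0b1101110, row AND col = 0b100000 = 32; 32 != 110 -> empty
(226,158): row=0b11100010, col=0b10011110, row AND col = 0b10000010 = 130; 130 != 158 -> empty
(65,51): row=0b1000001, col=0b110011, row AND col = 0b1 = 1; 1 != 51 -> empty
(45,22): row=0b101101, col=0b10110, row AND col = 0b100 = 4; 4 != 22 -> empty
(116,5): row=0b1110100, col=0b101, row AND col = 0b100 = 4; 4 != 5 -> empty
(169,160): row=0b10101001, col=0b10100000, row AND col = 0b10100000 = 160; 160 == 160 -> filled
(38,7): row=0b100110, col=0b111, row AND col = 0b110 = 6; 6 != 7 -> empty
(214,87): row=0b11010110, col=0b1010111, row AND col = 0b1010110 = 86; 86 != 87 -> empty
(49,16): row=0b110001, col=0b10000, row AND col = 0b10000 = 16; 16 == 16 -> filled
(147,131): row=0b10010011, col=0b10000011, row AND col = 0b10000011 = 131; 131 == 131 -> filled
(142,87): row=0b10001110, col=0b1010111, row AND col = 0b110 = 6; 6 != 87 -> empty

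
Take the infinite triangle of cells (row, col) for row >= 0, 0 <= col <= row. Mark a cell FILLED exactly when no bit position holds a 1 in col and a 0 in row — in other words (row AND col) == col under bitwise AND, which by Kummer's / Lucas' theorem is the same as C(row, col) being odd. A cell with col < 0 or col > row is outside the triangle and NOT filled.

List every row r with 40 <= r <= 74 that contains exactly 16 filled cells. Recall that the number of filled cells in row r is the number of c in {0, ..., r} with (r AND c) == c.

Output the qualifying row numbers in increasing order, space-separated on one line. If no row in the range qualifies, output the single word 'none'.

Row r has 2^popcount(r) filled cells, so we need popcount(r) = log2(16) = 4.
Scan r = 40..74 and keep those with exactly 4 one-bits:
r=40=101000 popcount=2 -> skip
r=41=101001 popcount=3 -> skip
r=42=101010 popcount=3 -> skip
r=43=101011 popcount=4 -> KEEP
r=44=101100 popcount=3 -> skip
r=45=101101 popcount=4 -> KEEP
r=46=101110 popcount=4 -> KEEP
r=47=101111 popcount=5 -> skip
r=48=110000 popcount=2 -> skip
r=49=110001 popcount=3 -> skip
r=50=110010 popcount=3 -> skip
r=51=110011 popcount=4 -> KEEP
r=52=110100 popcount=3 -> skip
r=53=110101 popcount=4 -> KEEP
r=54=110110 popcount=4 -> KEEP
r=55=110111 popcount=5 -> skip
r=56=111000 popcount=3 -> skip
r=57=111001 popcount=4 -> KEEP
r=58=111010 popcount=4 -> KEEP
r=59=111011 popcount=5 -> skip
r=60=111100 popcount=4 -> KEEP
r=61=111101 popcount=5 -> skip
r=62=111110 popcount=5 -> skip
r=63=111111 popcount=6 -> skip
r=64=1000000 popcount=1 -> skip
r=65=1000001 popcount=2 -> skip
r=66=1000010 popcount=2 -> skip
r=67=1000011 popcount=3 -> skip
r=68=1000100 popcount=2 -> skip
r=69=1000101 popcount=3 -> skip
r=70=1000110 popcount=3 -> skip
r=71=1000111 popcount=4 -> KEEP
r=72=1001000 popcount=2 -> skip
r=73=1001001 popcount=3 -> skip
r=74=1001010 popcount=3 -> skip
Kept rows: 43 45 46 51 53 54 57 58 60 71

Answer: 43 45 46 51 53 54 57 58 60 71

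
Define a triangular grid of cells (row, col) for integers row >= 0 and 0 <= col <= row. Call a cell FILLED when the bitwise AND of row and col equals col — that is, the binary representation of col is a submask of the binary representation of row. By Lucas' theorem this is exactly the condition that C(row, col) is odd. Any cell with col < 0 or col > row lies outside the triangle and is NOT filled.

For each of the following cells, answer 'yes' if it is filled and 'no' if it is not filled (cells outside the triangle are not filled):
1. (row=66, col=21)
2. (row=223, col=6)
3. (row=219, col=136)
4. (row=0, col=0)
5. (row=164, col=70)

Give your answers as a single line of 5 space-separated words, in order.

(66,21): row=0b1000010, col=0b10101, row AND col = 0b0 = 0; 0 != 21 -> empty
(223,6): row=0b11011111, col=0b110, row AND col = 0b110 = 6; 6 == 6 -> filled
(219,136): row=0b11011011, col=0b10001000, row AND col = 0b10001000 = 136; 136 == 136 -> filled
(0,0): row=0b0, col=0b0, row AND col = 0b0 = 0; 0 == 0 -> filled
(164,70): row=0b10100100, col=0b1000110, row AND col = 0b100 = 4; 4 != 70 -> empty

Answer: no yes yes yes no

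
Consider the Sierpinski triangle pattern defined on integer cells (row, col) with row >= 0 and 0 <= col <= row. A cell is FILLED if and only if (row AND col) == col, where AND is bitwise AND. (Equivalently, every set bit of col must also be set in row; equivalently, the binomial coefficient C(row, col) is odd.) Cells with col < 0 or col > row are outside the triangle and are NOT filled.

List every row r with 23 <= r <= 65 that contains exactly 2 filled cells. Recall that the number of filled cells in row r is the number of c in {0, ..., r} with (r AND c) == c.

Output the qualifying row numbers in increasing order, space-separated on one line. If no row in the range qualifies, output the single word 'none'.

Answer: 32 64

Derivation:
Row r has 2^popcount(r) filled cells, so we need popcount(r) = log2(2) = 1.
Scan r = 23..65 and keep those with exactly 1 one-bits:
r=23=10111 popcount=4 -> skip
r=24=11000 popcount=2 -> skip
r=25=11001 popcount=3 -> skip
r=26=11010 popcount=3 -> skip
r=27=11011 popcount=4 -> skip
r=28=11100 popcount=3 -> skip
r=29=11101 popcount=4 -> skip
r=30=11110 popcount=4 -> skip
r=31=11111 popcount=5 -> skip
r=32=100000 popcount=1 -> KEEP
r=33=100001 popcount=2 -> skip
r=34=100010 popcount=2 -> skip
r=35=100011 popcount=3 -> skip
r=36=100100 popcount=2 -> skip
r=37=100101 popcount=3 -> skip
r=38=100110 popcount=3 -> skip
r=39=100111 popcount=4 -> skip
r=40=101000 popcount=2 -> skip
r=41=101001 popcount=3 -> skip
r=42=101010 popcount=3 -> skip
r=43=101011 popcount=4 -> skip
r=44=101100 popcount=3 -> skip
r=45=101101 popcount=4 -> skip
r=46=101110 popcount=4 -> skip
r=47=101111 popcount=5 -> skip
r=48=110000 popcount=2 -> skip
r=49=110001 popcount=3 -> skip
r=50=110010 popcount=3 -> skip
r=51=110011 popcount=4 -> skip
r=52=110100 popcount=3 -> skip
r=53=110101 popcount=4 -> skip
r=54=110110 popcount=4 -> skip
r=55=110111 popcount=5 -> skip
r=56=111000 popcount=3 -> skip
r=57=111001 popcount=4 -> skip
r=58=111010 popcount=4 -> skip
r=59=111011 popcount=5 -> skip
r=60=111100 popcount=4 -> skip
r=61=111101 popcount=5 -> skip
r=62=111110 popcount=5 -> skip
r=63=111111 popcount=6 -> skip
r=64=1000000 popcount=1 -> KEEP
r=65=1000001 popcount=2 -> skip
Kept rows: 32 64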